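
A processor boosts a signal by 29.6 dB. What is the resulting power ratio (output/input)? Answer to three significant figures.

912

Power ratio = 10^(dB/10).
10^(29.6/10) = 10^(2.960) = 912.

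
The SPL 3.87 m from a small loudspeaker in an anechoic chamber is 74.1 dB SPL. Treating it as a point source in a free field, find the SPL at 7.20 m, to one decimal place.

Inverse-square spreading gives ΔL = −20·log₁₀(d₂/d₁).
ΔL = −20·log₁₀(7.20/3.87) = -5.39 dB, so L₂ = 74.1 + (-5.39) = 68.7 dB SPL.

68.7 dB SPL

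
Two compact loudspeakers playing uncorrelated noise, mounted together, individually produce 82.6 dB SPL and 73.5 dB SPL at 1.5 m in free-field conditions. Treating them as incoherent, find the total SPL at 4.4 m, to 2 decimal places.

73.76 dB SPL

Combined at 1.5 m: 10·log₁₀(10^(82.6/10)+10^(73.5/10)) = 83.104 dB SPL.
Then apply −20·log₁₀(4.4/1.5) = -9.347 dB → 73.76 dB SPL.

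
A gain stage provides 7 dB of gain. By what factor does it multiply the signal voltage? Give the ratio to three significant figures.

2.24

Voltage ratio = 10^(dB/20).
10^(7/20) = 10^(0.3500) = 2.24.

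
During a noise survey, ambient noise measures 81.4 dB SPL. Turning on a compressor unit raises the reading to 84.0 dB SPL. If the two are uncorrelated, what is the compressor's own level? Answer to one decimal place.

80.5 dB SPL

Subtract intensities: L_src = 10·log₁₀(10^(L_total/10) − 10^(L_bg/10)).
L_src = 10·log₁₀(10^(84.0/10) − 10^(81.4/10)) = 10·log₁₀(113200000) = 80.5 dB SPL.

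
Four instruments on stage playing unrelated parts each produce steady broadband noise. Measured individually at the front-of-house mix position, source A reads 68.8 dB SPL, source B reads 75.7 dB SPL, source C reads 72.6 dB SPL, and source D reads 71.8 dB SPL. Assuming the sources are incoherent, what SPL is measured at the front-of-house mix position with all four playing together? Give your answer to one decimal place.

Add the sources as powers (linear), then convert back to dB:
L_total = 10·log₁₀(10^(68.8/10) + 10^(75.7/10) + 10^(72.6/10) + 10^(71.8/10)) = 10·log₁₀(78070000) = 78.9 dB SPL.

78.9 dB SPL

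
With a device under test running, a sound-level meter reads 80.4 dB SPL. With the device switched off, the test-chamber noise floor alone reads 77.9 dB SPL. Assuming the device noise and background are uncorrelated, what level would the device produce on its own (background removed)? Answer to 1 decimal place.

76.8 dB SPL

Subtract intensities: L_src = 10·log₁₀(10^(L_total/10) − 10^(L_bg/10)).
L_src = 10·log₁₀(10^(80.4/10) − 10^(77.9/10)) = 10·log₁₀(47990000) = 76.8 dB SPL.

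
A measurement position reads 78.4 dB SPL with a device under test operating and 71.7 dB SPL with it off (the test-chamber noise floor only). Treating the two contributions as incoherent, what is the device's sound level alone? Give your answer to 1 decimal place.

Subtract intensities: L_src = 10·log₁₀(10^(L_total/10) − 10^(L_bg/10)).
L_src = 10·log₁₀(10^(78.4/10) − 10^(71.7/10)) = 10·log₁₀(54390000) = 77.4 dB SPL.

77.4 dB SPL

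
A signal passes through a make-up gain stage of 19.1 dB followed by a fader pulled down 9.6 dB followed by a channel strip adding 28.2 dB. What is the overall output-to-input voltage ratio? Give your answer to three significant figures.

76.7

Net gain = 19.1 + (−9.6) + 28.2 = 37.7 dB.
Voltage ratio = 10^(37.7/20) = 76.7.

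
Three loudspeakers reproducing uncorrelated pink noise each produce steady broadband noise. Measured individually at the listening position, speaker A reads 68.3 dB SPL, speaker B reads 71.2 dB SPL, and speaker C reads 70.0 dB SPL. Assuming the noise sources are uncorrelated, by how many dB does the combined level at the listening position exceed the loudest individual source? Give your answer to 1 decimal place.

Incoherent sources sum as intensities:
L_total = 10·log₁₀(10^(68.3/10) + 10^(71.2/10) + 10^(70.0/10)) = 74.76 dB SPL.
Excess over the loudest (71.2 dB): 74.76 − 71.2 = 3.6 dB.

3.6 dB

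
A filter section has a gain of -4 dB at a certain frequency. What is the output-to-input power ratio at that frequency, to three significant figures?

0.398

Power ratio = 10^(dB/10).
10^(-4/10) = 10^(-0.4000) = 0.398.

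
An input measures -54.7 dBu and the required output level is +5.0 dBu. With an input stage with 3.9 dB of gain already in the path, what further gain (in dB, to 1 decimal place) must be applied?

55.8 dB

The required make-up gain is the shortfall in the dB sum.
G = +5.0 − (-54.7) − 3.9 = 55.8 dB.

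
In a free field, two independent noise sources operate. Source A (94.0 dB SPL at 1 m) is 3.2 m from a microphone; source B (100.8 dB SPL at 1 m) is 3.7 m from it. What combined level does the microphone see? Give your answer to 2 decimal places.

90.51 dB SPL

At the listener: L_A = 94.0 − 20·log₁₀(3.2) = 83.897 dB; L_B = 100.8 − 20·log₁₀(3.7) = 89.436 dB.
Combined: 10·log₁₀(10^(83.897/10)+10^(89.436/10)) = 90.51 dB SPL.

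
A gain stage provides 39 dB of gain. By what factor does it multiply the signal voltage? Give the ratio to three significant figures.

Voltage ratio = 10^(dB/20).
10^(39/20) = 10^(1.950) = 89.1.

89.1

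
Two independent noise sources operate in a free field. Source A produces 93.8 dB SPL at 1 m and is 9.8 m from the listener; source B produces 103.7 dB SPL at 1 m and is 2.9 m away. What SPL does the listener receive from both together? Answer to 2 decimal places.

94.49 dB SPL

At the listener: L_A = 93.8 − 20·log₁₀(9.8) = 73.975 dB; L_B = 103.7 − 20·log₁₀(2.9) = 94.452 dB.
Combined: 10·log₁₀(10^(73.975/10)+10^(94.452/10)) = 94.49 dB SPL.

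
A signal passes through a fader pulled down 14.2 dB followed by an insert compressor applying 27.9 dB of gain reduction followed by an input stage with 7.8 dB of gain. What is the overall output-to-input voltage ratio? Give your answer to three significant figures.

Net gain = (−14.2) + (−27.9) + 7.8 = -34.3 dB.
Voltage ratio = 10^(-34.3/20) = 0.0193.

0.0193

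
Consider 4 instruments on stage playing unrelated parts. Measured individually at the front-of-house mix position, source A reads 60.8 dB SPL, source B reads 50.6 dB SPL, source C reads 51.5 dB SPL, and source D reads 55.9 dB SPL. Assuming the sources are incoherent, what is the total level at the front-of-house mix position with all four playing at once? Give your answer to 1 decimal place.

Uncorrelated sources add in intensity (power), not in dB.
L_total = 10·log₁₀(10^(60.8/10) + 10^(50.6/10) + 10^(51.5/10) + 10^(55.9/10)) = 10·log₁₀(1847000) = 62.7 dB SPL.

62.7 dB SPL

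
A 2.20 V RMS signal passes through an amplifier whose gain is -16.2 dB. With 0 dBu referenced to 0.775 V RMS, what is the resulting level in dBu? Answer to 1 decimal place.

-7.1 dBu

Input level: 20·log₁₀(2.20/0.775) = 9.06 dBu.
Output: 9.06 − 16.2 = -7.1 dBu.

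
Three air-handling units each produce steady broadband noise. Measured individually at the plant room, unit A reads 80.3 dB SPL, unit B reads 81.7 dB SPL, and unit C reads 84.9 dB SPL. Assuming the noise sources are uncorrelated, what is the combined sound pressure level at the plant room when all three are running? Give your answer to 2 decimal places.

87.51 dB SPL

Incoherent sources sum as intensities:
L_total = 10·log₁₀(10^(80.3/10) + 10^(81.7/10) + 10^(84.9/10)) = 10·log₁₀(564100000) = 87.51 dB SPL.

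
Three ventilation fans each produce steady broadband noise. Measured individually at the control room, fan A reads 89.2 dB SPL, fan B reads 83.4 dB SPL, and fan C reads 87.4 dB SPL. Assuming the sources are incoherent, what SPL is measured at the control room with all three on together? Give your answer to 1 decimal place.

Incoherent sources sum as intensities:
L_total = 10·log₁₀(10^(89.2/10) + 10^(83.4/10) + 10^(87.4/10)) = 10·log₁₀(1600000000) = 92.0 dB SPL.

92.0 dB SPL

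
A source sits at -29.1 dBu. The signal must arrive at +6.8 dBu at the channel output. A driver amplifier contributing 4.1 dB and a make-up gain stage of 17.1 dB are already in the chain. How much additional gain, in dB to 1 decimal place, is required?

The required make-up gain is the shortfall in the dB sum.
G = +6.8 − (-29.1) − 4.1 − 17.1 = 14.7 dB.

14.7 dB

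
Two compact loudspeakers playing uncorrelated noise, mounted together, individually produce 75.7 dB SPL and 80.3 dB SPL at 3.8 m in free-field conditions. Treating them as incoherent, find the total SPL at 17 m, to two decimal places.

68.58 dB SPL

Combined at 3.8 m: 10·log₁₀(10^(75.7/10)+10^(80.3/10)) = 81.593 dB SPL.
Then apply −20·log₁₀(17/3.8) = -13.013 dB → 68.58 dB SPL.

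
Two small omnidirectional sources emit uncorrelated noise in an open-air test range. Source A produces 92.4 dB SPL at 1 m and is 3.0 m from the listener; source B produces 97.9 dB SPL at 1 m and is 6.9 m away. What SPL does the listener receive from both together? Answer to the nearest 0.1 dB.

At the listener: L_A = 92.4 − 20·log₁₀(3.0) = 82.86 dB; L_B = 97.9 − 20·log₁₀(6.9) = 81.12 dB.
Combined: 10·log₁₀(10^(82.86/10)+10^(81.12/10)) = 85.1 dB SPL.

85.1 dB SPL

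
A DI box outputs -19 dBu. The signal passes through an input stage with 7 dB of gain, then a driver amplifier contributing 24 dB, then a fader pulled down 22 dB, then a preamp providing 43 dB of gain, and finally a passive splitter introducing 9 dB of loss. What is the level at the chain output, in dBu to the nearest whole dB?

+24 dBu

In dB, series stages simply add:
-19 + 7 + 24 − 22 + 43 − 9 = +24 dBu.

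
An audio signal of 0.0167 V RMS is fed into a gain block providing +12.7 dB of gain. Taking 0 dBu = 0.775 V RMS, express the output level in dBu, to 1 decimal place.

-20.6 dBu

Input level: 20·log₁₀(0.0167/0.775) = -33.33 dBu.
Output: -33.33 + 12.7 = -20.6 dBu.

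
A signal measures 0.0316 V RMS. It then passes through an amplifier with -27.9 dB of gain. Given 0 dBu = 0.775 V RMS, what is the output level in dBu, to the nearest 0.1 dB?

-55.7 dBu

Input level: 20·log₁₀(0.0316/0.775) = -27.79 dBu.
Output: -27.79 − 27.9 = -55.7 dBu.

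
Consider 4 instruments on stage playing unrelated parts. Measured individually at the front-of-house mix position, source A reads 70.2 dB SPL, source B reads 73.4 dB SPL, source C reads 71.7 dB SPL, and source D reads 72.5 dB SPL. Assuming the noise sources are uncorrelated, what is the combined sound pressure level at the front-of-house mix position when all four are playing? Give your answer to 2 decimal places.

78.12 dB SPL

Uncorrelated sources add in intensity (power), not in dB.
L_total = 10·log₁₀(10^(70.2/10) + 10^(73.4/10) + 10^(71.7/10) + 10^(72.5/10)) = 10·log₁₀(64920000) = 78.12 dB SPL.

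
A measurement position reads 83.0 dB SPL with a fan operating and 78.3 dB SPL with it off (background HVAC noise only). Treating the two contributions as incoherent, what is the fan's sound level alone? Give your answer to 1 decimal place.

Background correction is a power subtraction:
L_src = 10·log₁₀(10^(83.0/10) − 10^(78.3/10)) = 10·log₁₀(131900000) = 81.2 dB SPL.

81.2 dB SPL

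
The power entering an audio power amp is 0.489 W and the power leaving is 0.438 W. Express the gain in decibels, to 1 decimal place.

For a power ratio, dB = 10·log₁₀(P₂/P₁).
10·log₁₀(0.438/0.489) = 10·log₁₀(0.8957) = -0.5 dB.

-0.5 dB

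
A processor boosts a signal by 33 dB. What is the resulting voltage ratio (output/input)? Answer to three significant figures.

Voltage ratio = 10^(dB/20).
10^(33/20) = 10^(1.650) = 44.7.

44.7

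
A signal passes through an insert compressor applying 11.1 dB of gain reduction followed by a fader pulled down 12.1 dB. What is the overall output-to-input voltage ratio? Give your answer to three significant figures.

Net gain = (−11.1) + (−12.1) = -23.2 dB.
Voltage ratio = 10^(-23.2/20) = 0.0692.

0.0692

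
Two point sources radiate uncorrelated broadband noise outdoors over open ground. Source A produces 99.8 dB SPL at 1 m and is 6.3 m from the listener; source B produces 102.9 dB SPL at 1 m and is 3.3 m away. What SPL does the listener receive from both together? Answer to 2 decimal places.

93.08 dB SPL

At the listener: L_A = 99.8 − 20·log₁₀(6.3) = 83.813 dB; L_B = 102.9 − 20·log₁₀(3.3) = 92.530 dB.
Combined: 10·log₁₀(10^(83.813/10)+10^(92.530/10)) = 93.08 dB SPL.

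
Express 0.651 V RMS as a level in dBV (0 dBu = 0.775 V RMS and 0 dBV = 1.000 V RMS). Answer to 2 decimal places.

dBV = 20·log₁₀(V / 1.000 V).
20·log₁₀(0.651/1.000) = -3.73 dBV.

-3.73 dBV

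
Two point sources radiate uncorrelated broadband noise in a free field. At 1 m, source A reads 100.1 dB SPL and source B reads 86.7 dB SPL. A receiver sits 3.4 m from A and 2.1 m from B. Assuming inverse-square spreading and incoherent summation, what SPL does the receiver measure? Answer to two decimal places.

89.96 dB SPL

At the listener: L_A = 100.1 − 20·log₁₀(3.4) = 89.470 dB; L_B = 86.7 − 20·log₁₀(2.1) = 80.256 dB.
Combined: 10·log₁₀(10^(89.470/10)+10^(80.256/10)) = 89.96 dB SPL.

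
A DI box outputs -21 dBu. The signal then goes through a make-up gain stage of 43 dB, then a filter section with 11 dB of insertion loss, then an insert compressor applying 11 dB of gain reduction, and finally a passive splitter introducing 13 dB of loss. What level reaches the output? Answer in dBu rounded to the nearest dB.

In dB, series stages simply add:
-21 + 43 − 11 − 11 − 13 = -13 dBu.

-13 dBu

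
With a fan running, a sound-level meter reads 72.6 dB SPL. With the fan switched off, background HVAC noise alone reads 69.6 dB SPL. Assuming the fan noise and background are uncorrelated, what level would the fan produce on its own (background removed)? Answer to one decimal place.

Background correction is a power subtraction:
L_src = 10·log₁₀(10^(72.6/10) − 10^(69.6/10)) = 10·log₁₀(9077000) = 69.6 dB SPL.

69.6 dB SPL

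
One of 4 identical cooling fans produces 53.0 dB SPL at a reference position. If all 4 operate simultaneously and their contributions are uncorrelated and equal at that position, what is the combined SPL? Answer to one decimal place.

59.0 dB SPL

4 equal incoherent sources raise the level by 10·log₁₀(4) = 6.02 dB.
L_total = 53.0 + 6.02 = 59.0 dB SPL.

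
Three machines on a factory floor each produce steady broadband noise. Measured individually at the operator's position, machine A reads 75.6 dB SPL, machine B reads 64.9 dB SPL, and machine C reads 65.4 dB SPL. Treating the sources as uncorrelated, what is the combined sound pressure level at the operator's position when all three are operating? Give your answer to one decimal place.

Add the sources as powers (linear), then convert back to dB:
L_total = 10·log₁₀(10^(75.6/10) + 10^(64.9/10) + 10^(65.4/10)) = 10·log₁₀(42870000) = 76.3 dB SPL.

76.3 dB SPL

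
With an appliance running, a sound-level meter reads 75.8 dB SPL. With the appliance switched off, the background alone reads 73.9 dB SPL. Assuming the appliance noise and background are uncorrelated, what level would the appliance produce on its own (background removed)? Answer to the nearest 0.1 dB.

71.3 dB SPL

Background correction is a power subtraction:
L_src = 10·log₁₀(10^(75.8/10) − 10^(73.9/10)) = 10·log₁₀(13470000) = 71.3 dB SPL.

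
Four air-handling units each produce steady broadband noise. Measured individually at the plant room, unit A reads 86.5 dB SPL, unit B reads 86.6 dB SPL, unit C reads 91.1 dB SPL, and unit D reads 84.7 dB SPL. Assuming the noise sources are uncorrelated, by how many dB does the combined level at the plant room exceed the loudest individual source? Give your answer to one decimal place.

2.9 dB

Incoherent sources sum as intensities:
L_total = 10·log₁₀(10^(86.5/10) + 10^(86.6/10) + 10^(91.1/10) + 10^(84.7/10)) = 93.96 dB SPL.
Excess over the loudest (91.1 dB): 93.96 − 91.1 = 2.9 dB.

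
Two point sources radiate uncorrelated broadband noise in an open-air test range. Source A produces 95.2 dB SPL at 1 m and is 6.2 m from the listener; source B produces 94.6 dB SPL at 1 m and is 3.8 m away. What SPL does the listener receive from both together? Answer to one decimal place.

84.6 dB SPL

At the listener: L_A = 95.2 − 20·log₁₀(6.2) = 79.35 dB; L_B = 94.6 − 20·log₁₀(3.8) = 83.00 dB.
Combined: 10·log₁₀(10^(79.35/10)+10^(83.00/10)) = 84.6 dB SPL.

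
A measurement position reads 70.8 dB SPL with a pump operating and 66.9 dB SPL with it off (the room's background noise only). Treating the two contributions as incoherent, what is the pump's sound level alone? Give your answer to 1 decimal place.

Subtract intensities: L_src = 10·log₁₀(10^(L_total/10) − 10^(L_bg/10)).
L_src = 10·log₁₀(10^(70.8/10) − 10^(66.9/10)) = 10·log₁₀(7125000) = 68.5 dB SPL.

68.5 dB SPL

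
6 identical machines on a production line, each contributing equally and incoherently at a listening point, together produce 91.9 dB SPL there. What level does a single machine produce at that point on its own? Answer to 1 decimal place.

84.1 dB SPL

6 equal incoherent sources add 10·log₁₀(6) = 7.78 dB over one source.
L_one = 91.9 − 7.78 = 84.1 dB SPL.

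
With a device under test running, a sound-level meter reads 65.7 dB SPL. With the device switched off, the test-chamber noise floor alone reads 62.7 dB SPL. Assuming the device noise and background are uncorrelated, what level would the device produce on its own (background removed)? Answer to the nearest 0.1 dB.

Background correction is a power subtraction:
L_src = 10·log₁₀(10^(65.7/10) − 10^(62.7/10)) = 10·log₁₀(1853000) = 62.7 dB SPL.

62.7 dB SPL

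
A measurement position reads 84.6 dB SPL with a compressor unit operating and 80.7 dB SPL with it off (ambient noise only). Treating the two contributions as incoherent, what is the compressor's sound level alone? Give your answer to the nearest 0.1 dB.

Remove the background by subtracting linear intensities:
L_src = 10·log₁₀(10^(84.6/10) − 10^(80.7/10)) = 10·log₁₀(170900000) = 82.3 dB SPL.

82.3 dB SPL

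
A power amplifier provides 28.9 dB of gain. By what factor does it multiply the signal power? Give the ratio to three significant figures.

776

Power ratio = 10^(dB/10).
10^(28.9/10) = 10^(2.890) = 776.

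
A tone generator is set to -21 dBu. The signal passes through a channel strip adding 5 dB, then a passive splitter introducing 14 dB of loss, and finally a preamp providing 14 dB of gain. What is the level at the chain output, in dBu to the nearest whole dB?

Gain stages sum in dB:
-21 + 5 − 14 + 14 = -16 dBu.

-16 dBu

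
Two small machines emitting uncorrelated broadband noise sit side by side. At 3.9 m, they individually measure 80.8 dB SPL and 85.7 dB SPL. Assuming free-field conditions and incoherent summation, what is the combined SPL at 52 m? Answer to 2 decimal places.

Combined at 3.9 m: 10·log₁₀(10^(80.8/10)+10^(85.7/10)) = 86.918 dB SPL.
Then apply −20·log₁₀(52/3.9) = -22.499 dB → 64.42 dB SPL.

64.42 dB SPL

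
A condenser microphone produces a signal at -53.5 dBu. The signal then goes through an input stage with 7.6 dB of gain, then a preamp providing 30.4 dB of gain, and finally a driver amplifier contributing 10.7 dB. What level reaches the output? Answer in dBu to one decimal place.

-4.8 dBu

Cascaded gains and losses add directly in dB.
-53.5 + 7.6 + 30.4 + 10.7 = -4.8 dBu.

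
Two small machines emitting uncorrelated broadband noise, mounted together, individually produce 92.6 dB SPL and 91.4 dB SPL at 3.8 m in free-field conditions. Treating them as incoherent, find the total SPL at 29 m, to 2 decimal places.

77.40 dB SPL

Combined at 3.8 m: 10·log₁₀(10^(92.6/10)+10^(91.4/10)) = 95.052 dB SPL.
Then apply −20·log₁₀(29/3.8) = -17.652 dB → 77.40 dB SPL.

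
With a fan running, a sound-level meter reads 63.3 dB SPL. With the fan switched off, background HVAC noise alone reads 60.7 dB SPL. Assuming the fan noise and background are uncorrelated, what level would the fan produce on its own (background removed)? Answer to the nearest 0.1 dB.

59.8 dB SPL

Background correction is a power subtraction:
L_src = 10·log₁₀(10^(63.3/10) − 10^(60.7/10)) = 10·log₁₀(963100) = 59.8 dB SPL.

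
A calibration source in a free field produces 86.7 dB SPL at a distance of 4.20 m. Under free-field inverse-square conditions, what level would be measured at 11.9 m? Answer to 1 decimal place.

Inverse-square spreading gives ΔL = −20·log₁₀(d₂/d₁).
ΔL = −20·log₁₀(11.9/4.20) = -9.05 dB, so L₂ = 86.7 + (-9.05) = 77.7 dB SPL.

77.7 dB SPL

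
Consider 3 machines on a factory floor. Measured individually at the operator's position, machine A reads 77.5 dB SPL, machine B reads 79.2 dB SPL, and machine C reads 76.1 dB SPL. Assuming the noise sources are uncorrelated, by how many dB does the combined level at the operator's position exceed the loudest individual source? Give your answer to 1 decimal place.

Incoherent sources sum as intensities:
L_total = 10·log₁₀(10^(77.5/10) + 10^(79.2/10) + 10^(76.1/10)) = 82.56 dB SPL.
Excess over the loudest (79.2 dB): 82.56 − 79.2 = 3.4 dB.

3.4 dB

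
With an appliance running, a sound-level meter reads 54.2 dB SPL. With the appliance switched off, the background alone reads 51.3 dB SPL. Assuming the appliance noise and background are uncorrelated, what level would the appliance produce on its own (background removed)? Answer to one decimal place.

Remove the background by subtracting linear intensities:
L_src = 10·log₁₀(10^(54.2/10) − 10^(51.3/10)) = 10·log₁₀(128100) = 51.1 dB SPL.

51.1 dB SPL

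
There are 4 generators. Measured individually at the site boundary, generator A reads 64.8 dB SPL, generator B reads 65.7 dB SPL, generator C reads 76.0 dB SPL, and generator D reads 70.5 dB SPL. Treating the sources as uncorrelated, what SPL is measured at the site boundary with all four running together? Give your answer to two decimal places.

77.62 dB SPL

Incoherent sources sum as intensities:
L_total = 10·log₁₀(10^(64.8/10) + 10^(65.7/10) + 10^(76.0/10) + 10^(70.5/10)) = 10·log₁₀(57770000) = 77.62 dB SPL.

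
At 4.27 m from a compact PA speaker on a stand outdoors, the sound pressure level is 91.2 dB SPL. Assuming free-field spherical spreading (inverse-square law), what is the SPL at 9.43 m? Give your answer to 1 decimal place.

For a point source in a free field, ΔL = −20·log₁₀(d₂/d₁).
ΔL = −20·log₁₀(9.43/4.27) = -6.88 dB, so L₂ = 91.2 + (-6.88) = 84.3 dB SPL.

84.3 dB SPL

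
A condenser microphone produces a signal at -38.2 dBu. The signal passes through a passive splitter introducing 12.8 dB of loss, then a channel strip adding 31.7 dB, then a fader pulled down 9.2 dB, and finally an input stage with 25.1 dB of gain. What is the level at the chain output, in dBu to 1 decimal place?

-3.4 dBu

Cascaded gains and losses add directly in dB.
-38.2 − 12.8 + 31.7 − 9.2 + 25.1 = -3.4 dBu.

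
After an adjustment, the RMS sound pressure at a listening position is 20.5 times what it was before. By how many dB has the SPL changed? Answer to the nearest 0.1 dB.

Sound pressure is an amplitude quantity: ΔL = 20·log₁₀(p₂/p₁).
20·log₁₀(20.5) = 26.2 dB.

26.2 dB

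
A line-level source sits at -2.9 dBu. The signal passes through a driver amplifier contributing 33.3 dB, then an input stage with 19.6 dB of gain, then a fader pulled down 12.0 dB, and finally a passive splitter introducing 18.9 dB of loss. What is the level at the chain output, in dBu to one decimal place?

+19.1 dBu

Gain stages sum in dB:
-2.9 + 33.3 + 19.6 − 12.0 − 18.9 = +19.1 dBu.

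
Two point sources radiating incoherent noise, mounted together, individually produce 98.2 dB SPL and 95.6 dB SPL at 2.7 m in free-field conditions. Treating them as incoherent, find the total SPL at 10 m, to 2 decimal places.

Combined at 2.7 m: 10·log₁₀(10^(98.2/10)+10^(95.6/10)) = 100.102 dB SPL.
Then apply −20·log₁₀(10/2.7) = -11.373 dB → 88.73 dB SPL.

88.73 dB SPL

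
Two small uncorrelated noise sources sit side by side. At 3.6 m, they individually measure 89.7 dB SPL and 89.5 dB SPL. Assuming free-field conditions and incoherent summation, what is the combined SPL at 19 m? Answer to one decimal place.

78.2 dB SPL

Combined at 3.6 m: 10·log₁₀(10^(89.7/10)+10^(89.5/10)) = 92.61 dB SPL.
Then apply −20·log₁₀(19/3.6) = -14.45 dB → 78.2 dB SPL.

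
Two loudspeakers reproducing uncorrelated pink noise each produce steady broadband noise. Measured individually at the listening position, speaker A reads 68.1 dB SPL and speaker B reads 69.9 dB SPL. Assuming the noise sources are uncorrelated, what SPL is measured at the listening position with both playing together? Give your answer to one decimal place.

72.1 dB SPL

Uncorrelated sources add in intensity (power), not in dB.
L_total = 10·log₁₀(10^(68.1/10) + 10^(69.9/10)) = 10·log₁₀(16230000) = 72.1 dB SPL.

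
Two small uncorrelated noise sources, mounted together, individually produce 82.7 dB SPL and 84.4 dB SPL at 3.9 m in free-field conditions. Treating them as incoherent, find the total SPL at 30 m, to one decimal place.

Combined at 3.9 m: 10·log₁₀(10^(82.7/10)+10^(84.4/10)) = 86.64 dB SPL.
Then apply −20·log₁₀(30/3.9) = -17.72 dB → 68.9 dB SPL.

68.9 dB SPL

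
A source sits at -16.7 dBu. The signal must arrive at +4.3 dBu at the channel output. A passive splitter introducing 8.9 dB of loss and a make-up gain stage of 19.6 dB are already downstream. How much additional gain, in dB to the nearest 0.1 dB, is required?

10.3 dB

The required make-up gain is the shortfall in the dB sum.
G = +4.3 − (-16.7) + 8.9 − 19.6 = 10.3 dB.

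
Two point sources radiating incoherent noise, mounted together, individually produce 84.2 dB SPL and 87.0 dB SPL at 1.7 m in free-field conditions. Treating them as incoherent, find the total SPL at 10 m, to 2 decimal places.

73.44 dB SPL

Combined at 1.7 m: 10·log₁₀(10^(84.2/10)+10^(87.0/10)) = 88.832 dB SPL.
Then apply −20·log₁₀(10/1.7) = -15.391 dB → 73.44 dB SPL.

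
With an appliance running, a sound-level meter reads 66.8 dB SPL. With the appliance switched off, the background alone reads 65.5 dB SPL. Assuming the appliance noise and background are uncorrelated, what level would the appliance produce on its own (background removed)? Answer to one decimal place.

Background correction is a power subtraction:
L_src = 10·log₁₀(10^(66.8/10) − 10^(65.5/10)) = 10·log₁₀(1238000) = 60.9 dB SPL.

60.9 dB SPL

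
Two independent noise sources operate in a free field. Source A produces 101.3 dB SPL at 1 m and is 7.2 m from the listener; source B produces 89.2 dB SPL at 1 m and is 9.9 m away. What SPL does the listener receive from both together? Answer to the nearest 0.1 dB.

At the listener: L_A = 101.3 − 20·log₁₀(7.2) = 84.15 dB; L_B = 89.2 − 20·log₁₀(9.9) = 69.29 dB.
Combined: 10·log₁₀(10^(84.15/10)+10^(69.29/10)) = 84.3 dB SPL.

84.3 dB SPL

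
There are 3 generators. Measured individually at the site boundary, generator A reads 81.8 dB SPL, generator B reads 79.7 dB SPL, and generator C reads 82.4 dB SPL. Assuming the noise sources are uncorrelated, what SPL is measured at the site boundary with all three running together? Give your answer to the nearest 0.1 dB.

Uncorrelated sources add in intensity (power), not in dB.
L_total = 10·log₁₀(10^(81.8/10) + 10^(79.7/10) + 10^(82.4/10)) = 10·log₁₀(418500000) = 86.2 dB SPL.

86.2 dB SPL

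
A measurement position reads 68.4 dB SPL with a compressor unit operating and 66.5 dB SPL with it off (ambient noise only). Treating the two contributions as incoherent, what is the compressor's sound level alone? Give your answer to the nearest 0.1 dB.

63.9 dB SPL

Subtract intensities: L_src = 10·log₁₀(10^(L_total/10) − 10^(L_bg/10)).
L_src = 10·log₁₀(10^(68.4/10) − 10^(66.5/10)) = 10·log₁₀(2451000) = 63.9 dB SPL.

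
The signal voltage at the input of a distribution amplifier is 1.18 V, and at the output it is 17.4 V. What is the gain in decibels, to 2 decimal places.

23.37 dB

For a voltage ratio, dB = 20·log₁₀(V₂/V₁).
20·log₁₀(17.4/1.18) = 20·log₁₀(14.75) = 23.37 dB.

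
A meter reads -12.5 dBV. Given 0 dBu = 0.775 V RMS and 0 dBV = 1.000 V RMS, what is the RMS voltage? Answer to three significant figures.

0.237 V

V = 1.000 V × 10^(-12.5/20).
= 1.000 × 0.2371 = 0.237 V.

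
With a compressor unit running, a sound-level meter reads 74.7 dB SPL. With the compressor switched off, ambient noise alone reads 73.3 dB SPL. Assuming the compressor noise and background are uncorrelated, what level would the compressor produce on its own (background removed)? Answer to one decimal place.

Background correction is a power subtraction:
L_src = 10·log₁₀(10^(74.7/10) − 10^(73.3/10)) = 10·log₁₀(8132000) = 69.1 dB SPL.

69.1 dB SPL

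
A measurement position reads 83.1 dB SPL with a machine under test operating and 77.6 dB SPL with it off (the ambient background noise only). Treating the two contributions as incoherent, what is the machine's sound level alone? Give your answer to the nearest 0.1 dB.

Subtract intensities: L_src = 10·log₁₀(10^(L_total/10) − 10^(L_bg/10)).
L_src = 10·log₁₀(10^(83.1/10) − 10^(77.6/10)) = 10·log₁₀(146600000) = 81.7 dB SPL.

81.7 dB SPL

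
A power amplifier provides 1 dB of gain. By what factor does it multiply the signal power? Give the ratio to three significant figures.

1.26

Power ratio = 10^(dB/10).
10^(1/10) = 10^(0.1000) = 1.26.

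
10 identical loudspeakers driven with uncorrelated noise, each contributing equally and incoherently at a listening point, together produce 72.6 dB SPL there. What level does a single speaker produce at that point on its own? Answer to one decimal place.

62.6 dB SPL

10 equal incoherent sources add 10·log₁₀(10) = 10.00 dB over one source.
L_one = 72.6 − 10.00 = 62.6 dB SPL.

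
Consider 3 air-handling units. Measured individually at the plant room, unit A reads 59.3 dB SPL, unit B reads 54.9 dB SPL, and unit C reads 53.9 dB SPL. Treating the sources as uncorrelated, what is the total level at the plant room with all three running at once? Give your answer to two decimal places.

61.48 dB SPL

Incoherent sources sum as intensities:
L_total = 10·log₁₀(10^(59.3/10) + 10^(54.9/10) + 10^(53.9/10)) = 10·log₁₀(1406000) = 61.48 dB SPL.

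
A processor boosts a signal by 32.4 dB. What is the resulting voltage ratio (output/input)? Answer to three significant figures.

41.7

Voltage ratio = 10^(dB/20).
10^(32.4/20) = 10^(1.620) = 41.7.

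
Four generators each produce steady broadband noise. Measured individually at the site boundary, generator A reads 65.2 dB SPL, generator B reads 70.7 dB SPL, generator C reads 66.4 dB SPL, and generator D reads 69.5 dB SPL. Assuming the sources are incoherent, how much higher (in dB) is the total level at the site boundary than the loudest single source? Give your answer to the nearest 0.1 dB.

Uncorrelated sources add in intensity (power), not in dB.
L_total = 10·log₁₀(10^(65.2/10) + 10^(70.7/10) + 10^(66.4/10) + 10^(69.5/10)) = 74.52 dB SPL.
Excess over the loudest (70.7 dB): 74.52 − 70.7 = 3.8 dB.

3.8 dB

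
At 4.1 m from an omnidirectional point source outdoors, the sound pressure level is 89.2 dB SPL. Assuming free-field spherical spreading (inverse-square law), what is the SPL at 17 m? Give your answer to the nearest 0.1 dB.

For a point source in a free field, ΔL = −20·log₁₀(d₂/d₁).
ΔL = −20·log₁₀(17/4.1) = -12.35 dB, so L₂ = 89.2 + (-12.35) = 76.8 dB SPL.

76.8 dB SPL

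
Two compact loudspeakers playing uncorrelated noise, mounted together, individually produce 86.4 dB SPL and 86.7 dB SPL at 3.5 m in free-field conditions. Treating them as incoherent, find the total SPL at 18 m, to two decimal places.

Combined at 3.5 m: 10·log₁₀(10^(86.4/10)+10^(86.7/10)) = 89.563 dB SPL.
Then apply −20·log₁₀(18/3.5) = -14.224 dB → 75.34 dB SPL.

75.34 dB SPL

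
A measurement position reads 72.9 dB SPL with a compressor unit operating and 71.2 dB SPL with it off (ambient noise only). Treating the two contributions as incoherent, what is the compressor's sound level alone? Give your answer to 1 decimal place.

68.0 dB SPL

Subtract intensities: L_src = 10·log₁₀(10^(L_total/10) − 10^(L_bg/10)).
L_src = 10·log₁₀(10^(72.9/10) − 10^(71.2/10)) = 10·log₁₀(6316000) = 68.0 dB SPL.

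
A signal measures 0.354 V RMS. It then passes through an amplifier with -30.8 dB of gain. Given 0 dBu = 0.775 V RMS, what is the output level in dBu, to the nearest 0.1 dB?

Input level: 20·log₁₀(0.354/0.775) = -6.81 dBu.
Output: -6.81 − 30.8 = -37.6 dBu.

-37.6 dBu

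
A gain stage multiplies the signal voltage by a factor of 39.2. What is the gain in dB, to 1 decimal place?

For a voltage ratio, dB = 20·log₁₀(V₂/V₁).
20·log₁₀(39.2) = 31.9 dB.

31.9 dB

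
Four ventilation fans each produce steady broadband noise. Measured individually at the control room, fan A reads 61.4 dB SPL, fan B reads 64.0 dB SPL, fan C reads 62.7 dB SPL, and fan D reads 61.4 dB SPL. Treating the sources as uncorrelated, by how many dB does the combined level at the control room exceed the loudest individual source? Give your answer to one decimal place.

Add the sources as powers (linear), then convert back to dB:
L_total = 10·log₁₀(10^(61.4/10) + 10^(64.0/10) + 10^(62.7/10) + 10^(61.4/10)) = 68.53 dB SPL.
Excess over the loudest (64.0 dB): 68.53 − 64.0 = 4.5 dB.

4.5 dB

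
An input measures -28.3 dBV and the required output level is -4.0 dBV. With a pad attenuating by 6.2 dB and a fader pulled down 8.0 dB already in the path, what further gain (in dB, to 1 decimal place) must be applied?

38.5 dB

The required make-up gain is the shortfall in the dB sum.
G = -4.0 − (-28.3) + 6.2 + 8.0 = 38.5 dB.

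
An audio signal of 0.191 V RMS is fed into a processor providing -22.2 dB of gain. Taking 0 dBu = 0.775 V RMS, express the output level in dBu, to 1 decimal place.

Input level: 20·log₁₀(0.191/0.775) = -12.17 dBu.
Output: -12.17 − 22.2 = -34.4 dBu.

-34.4 dBu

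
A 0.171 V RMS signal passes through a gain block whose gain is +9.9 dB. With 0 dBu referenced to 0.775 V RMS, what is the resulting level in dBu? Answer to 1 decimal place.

-3.2 dBu

Input level: 20·log₁₀(0.171/0.775) = -13.13 dBu.
Output: -13.13 + 9.9 = -3.2 dBu.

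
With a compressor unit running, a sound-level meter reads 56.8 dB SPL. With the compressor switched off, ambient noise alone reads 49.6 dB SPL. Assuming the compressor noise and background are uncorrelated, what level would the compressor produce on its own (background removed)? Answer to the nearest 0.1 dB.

55.9 dB SPL

Remove the background by subtracting linear intensities:
L_src = 10·log₁₀(10^(56.8/10) − 10^(49.6/10)) = 10·log₁₀(387400) = 55.9 dB SPL.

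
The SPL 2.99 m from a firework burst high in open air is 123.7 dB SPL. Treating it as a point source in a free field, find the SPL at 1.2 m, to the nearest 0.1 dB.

131.6 dB SPL

For a point source in a free field, ΔL = −20·log₁₀(d₂/d₁).
ΔL = −20·log₁₀(1.2/2.99) = 7.93 dB, so L₂ = 123.7 + (7.93) = 131.6 dB SPL.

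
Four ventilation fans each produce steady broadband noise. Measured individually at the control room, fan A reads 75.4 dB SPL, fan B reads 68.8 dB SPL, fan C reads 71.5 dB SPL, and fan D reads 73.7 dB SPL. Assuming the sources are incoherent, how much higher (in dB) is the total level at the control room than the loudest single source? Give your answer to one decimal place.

Add the sources as powers (linear), then convert back to dB:
L_total = 10·log₁₀(10^(75.4/10) + 10^(68.8/10) + 10^(71.5/10) + 10^(73.7/10)) = 79.02 dB SPL.
Excess over the loudest (75.4 dB): 79.02 − 75.4 = 3.6 dB.

3.6 dB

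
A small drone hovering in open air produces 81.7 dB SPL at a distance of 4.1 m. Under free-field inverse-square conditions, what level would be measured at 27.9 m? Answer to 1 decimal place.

Free-field point source: level drops by 20·log₁₀ of the distance ratio.
ΔL = −20·log₁₀(27.9/4.1) = -16.66 dB, so L₂ = 81.7 + (-16.66) = 65.0 dB SPL.

65.0 dB SPL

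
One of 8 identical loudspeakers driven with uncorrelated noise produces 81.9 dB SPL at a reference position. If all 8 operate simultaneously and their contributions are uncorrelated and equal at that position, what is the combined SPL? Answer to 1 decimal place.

8 equal incoherent sources raise the level by 10·log₁₀(8) = 9.03 dB.
L_total = 81.9 + 9.03 = 90.9 dB SPL.

90.9 dB SPL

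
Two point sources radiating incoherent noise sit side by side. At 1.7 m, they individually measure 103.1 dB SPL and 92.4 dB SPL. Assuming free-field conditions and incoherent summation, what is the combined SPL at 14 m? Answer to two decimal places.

Combined at 1.7 m: 10·log₁₀(10^(103.1/10)+10^(92.4/10)) = 103.455 dB SPL.
Then apply −20·log₁₀(14/1.7) = -18.314 dB → 85.14 dB SPL.

85.14 dB SPL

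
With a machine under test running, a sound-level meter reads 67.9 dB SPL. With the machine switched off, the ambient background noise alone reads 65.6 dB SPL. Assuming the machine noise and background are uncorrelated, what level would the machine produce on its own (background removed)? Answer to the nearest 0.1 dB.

Subtract intensities: L_src = 10·log₁₀(10^(L_total/10) − 10^(L_bg/10)).
L_src = 10·log₁₀(10^(67.9/10) − 10^(65.6/10)) = 10·log₁₀(2535000) = 64.0 dB SPL.

64.0 dB SPL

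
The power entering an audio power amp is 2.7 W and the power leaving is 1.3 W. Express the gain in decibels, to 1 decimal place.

Power ratio → dB uses the 10·log₁₀ form:
10·log₁₀(1.3/2.7) = 10·log₁₀(0.4815) = -3.2 dB.

-3.2 dB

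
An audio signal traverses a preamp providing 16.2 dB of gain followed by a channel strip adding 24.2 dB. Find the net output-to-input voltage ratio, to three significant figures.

Net gain = 16.2 + 24.2 = 40.4 dB.
Voltage ratio = 10^(40.4/20) = 105.

105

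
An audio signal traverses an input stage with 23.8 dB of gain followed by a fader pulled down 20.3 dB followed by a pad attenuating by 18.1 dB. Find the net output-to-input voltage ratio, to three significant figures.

0.186

Net gain = 23.8 + (−20.3) + (−18.1) = -14.6 dB.
Voltage ratio = 10^(-14.6/20) = 0.186.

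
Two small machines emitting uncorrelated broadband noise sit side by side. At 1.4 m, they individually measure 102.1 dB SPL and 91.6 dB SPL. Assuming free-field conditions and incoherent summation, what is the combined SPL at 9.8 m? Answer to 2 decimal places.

Combined at 1.4 m: 10·log₁₀(10^(102.1/10)+10^(91.6/10)) = 102.471 dB SPL.
Then apply −20·log₁₀(9.8/1.4) = -16.902 dB → 85.57 dB SPL.

85.57 dB SPL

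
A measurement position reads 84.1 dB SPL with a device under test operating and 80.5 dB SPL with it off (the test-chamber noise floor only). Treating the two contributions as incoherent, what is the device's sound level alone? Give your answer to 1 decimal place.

81.6 dB SPL

Subtract intensities: L_src = 10·log₁₀(10^(L_total/10) − 10^(L_bg/10)).
L_src = 10·log₁₀(10^(84.1/10) − 10^(80.5/10)) = 10·log₁₀(144800000) = 81.6 dB SPL.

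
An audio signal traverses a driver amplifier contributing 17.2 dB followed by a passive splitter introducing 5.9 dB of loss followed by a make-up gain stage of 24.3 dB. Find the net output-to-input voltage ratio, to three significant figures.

60.3

Net gain = 17.2 + (−5.9) + 24.3 = 35.6 dB.
Voltage ratio = 10^(35.6/20) = 60.3.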